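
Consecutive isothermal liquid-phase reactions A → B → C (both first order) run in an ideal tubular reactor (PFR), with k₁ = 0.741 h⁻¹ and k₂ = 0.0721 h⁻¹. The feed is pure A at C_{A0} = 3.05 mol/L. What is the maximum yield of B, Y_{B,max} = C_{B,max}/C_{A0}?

Evaluating C_B at τ_opt = ln(k₂/k₁)/(k₂−k₁) gives C_{B,max}/C_{A0} = (k₁/k₂)^[k₂/(k₂−k₁)].
= (0.741/0.0721)^(0.0721/(0.0721−0.741)) = (10.28)^(-0.1078) = 0.7779.

0.778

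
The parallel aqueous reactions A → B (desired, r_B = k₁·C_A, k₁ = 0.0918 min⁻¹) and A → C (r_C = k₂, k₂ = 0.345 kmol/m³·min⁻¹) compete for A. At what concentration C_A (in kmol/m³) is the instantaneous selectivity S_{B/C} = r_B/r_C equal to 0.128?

0.481 kmol/m³

S_{B/C} = (k₁/k₂)·C_A ⇒ C_A = S·k₂/k₁.
= 0.128×0.345/0.0918 = 0.481 kmol/m³.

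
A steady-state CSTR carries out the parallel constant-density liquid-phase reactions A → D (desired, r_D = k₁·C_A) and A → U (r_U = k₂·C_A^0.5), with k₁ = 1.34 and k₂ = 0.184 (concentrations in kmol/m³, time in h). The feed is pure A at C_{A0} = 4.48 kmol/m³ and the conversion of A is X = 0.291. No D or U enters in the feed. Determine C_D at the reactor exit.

Exit C_A = C_{A0}(1−X) = 4.48×0.709 = 3.176 kmol/m³.
Rates in a CSTR are evaluated at the outlet concentration: r_D = 1.34×3.176 = 4.256, r_U = 0.184×3.176^0.5 = 0.3279.
Fraction of consumed A going to D: r_D/(r_D+r_U) = 0.9285.
C_D = 0.9285·C_{A0}·X = 0.9285×4.48×0.291 = 1.21 kmol/m³.

1.21 kmol/m³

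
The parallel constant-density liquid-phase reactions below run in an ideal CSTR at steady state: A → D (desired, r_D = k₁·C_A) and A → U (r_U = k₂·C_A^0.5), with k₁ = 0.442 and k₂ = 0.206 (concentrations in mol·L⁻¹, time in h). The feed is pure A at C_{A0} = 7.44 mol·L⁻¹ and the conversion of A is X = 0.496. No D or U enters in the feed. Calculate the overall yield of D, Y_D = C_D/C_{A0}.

0.400

Exit C_A = C_{A0}(1−X) = 7.44×0.504 = 3.750 mol·L⁻¹.
In a CSTR the entire volume is at exit conditions, so r_D = 0.442×3.750 = 1.657 and r_U = 0.206×3.750^0.5 = 0.3989.
Fraction of consumed A going to D: r_D/(r_D+r_U) = 0.8060.
C_D = 0.8060·C_{A0}·X = 0.8060×7.44×0.496 = 2.97 mol·L⁻¹; Y_D = C_D/C_{A0} = 0.400.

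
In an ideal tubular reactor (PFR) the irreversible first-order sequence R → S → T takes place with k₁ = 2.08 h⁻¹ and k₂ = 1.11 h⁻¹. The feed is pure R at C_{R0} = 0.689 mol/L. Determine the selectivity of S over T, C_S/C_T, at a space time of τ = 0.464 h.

3.00

Solving the coupled first-order balances gives C_S(τ) = [k₁/(k₂−k₁)]·C_{R0}·(e^(−k₁τ) − e^(−k₂τ)).
e^(−k₁τ) = e^(−2.08×0.464) = e^(−0.9651) = 0.3809; e^(−k₂τ) = e^(−0.5150) = 0.5975.
C_S = 2.08×0.689/(1.11−2.08) × (0.3809−0.5975) = (-1.477)×(-0.2165) = 0.3199 mol/L.
C_R = C_{R0}e^(−k₁τ) = 0.2625 mol/L, so C_T = C_{R0}−C_R−C_S = 0.1066 mol/L; C_S/C_T = 3.00.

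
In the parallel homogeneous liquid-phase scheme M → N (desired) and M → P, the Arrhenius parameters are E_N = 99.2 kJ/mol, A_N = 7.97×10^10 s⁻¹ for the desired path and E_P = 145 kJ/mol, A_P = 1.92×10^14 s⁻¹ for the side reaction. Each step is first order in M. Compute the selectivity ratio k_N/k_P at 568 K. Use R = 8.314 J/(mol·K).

6.76

With equal orders, S_{N/P} = k_N/k_P = (A_N/A_P)·exp[(E_P−E_N)/(RT)].
(E_P−E_N)/(RT) = (145−99.2)×10³/(8.314×568) = 45800/4722 = 9.699.
k_N/k_P = (7.97×10^10/1.92×10^14)·exp(9.699) = 4.151×10^-4 × 16294 = 6.76.
Since E_N < E_P, lowering the temperature improves selectivity toward N.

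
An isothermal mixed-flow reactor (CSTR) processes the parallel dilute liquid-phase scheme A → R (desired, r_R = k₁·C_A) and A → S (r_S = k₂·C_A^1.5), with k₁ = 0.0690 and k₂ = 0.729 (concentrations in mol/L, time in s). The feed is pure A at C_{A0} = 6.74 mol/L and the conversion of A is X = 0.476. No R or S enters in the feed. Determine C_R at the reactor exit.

0.154 mol/L

Exit C_A = C_{A0}(1−X) = 6.74×0.524 = 3.532 mol/L.
A CSTR operates uniformly at the exit composition, giving r_R = 0.2437 and r_S = 4.839 (each k·C_A^n at C_A = 3.532).
Fraction of consumed A going to R: r_R/(r_R+r_S) = 0.04795.
C_R = 0.04795·C_{A0}·X = 0.04795×6.74×0.476 = 0.154 mol/L.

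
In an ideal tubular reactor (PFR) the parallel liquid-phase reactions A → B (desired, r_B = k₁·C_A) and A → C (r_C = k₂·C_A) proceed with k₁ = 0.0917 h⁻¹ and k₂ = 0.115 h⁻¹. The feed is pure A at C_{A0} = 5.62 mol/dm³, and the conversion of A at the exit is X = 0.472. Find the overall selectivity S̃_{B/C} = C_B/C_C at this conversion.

C_A = C_{A0}(1−X) = 2.967 mol/dm³.
Both paths are first order in A, so the instantaneous fraction to B is constant: dC_B/d(−C_A) = k₁/(k₁+k₂) = 0.4436.
C_B = 0.4436·(C_{A0}−C_A) = 0.4436×2.653 = 1.18 mol/dm³.
C_C = (C_{A0}−C_A)−C_B = 1.476 mol/dm³; S̃_{B/C} = 1.177/1.476 = 0.797.

0.797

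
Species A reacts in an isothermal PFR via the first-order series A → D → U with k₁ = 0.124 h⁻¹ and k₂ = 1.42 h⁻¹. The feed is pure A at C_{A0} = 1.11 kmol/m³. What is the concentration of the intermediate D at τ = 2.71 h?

Solving the coupled first-order balances gives C_D(τ) = [k₁/(k₂−k₁)]·C_{A0}·(e^(−k₁τ) − e^(−k₂τ)).
e^(−k₁τ) = e^(−0.124×2.71) = e^(−0.3360) = 0.7146; e^(−k₂τ) = e^(−3.848) = 0.02132.
C_D = 0.124×1.11/(1.42−0.124) × (0.7146−0.02132) = 0.1062×0.6933 = 0.07363 kmol/m³.

0.0736 kmol/m³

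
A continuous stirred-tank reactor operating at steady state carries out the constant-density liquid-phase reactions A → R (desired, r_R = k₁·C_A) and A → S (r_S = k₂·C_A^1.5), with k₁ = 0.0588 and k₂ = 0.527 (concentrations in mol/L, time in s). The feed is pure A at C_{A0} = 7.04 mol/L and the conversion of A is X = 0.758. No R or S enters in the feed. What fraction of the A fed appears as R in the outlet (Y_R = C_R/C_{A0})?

Exit C_A = C_{A0}(1−X) = 7.04×0.242 = 1.704 mol/L.
Rates in a CSTR are evaluated at the outlet concentration: r_R = 0.0588×1.704 = 0.1002, r_S = 0.527×1.704^1.5 = 1.172.
Fraction of consumed A going to R: r_R/(r_R+r_S) = 0.07875.
C_R = 0.07875·C_{A0}·X = 0.07875×7.04×0.758 = 0.420 mol/L; Y_R = C_R/C_{A0} = 0.0597.

0.0597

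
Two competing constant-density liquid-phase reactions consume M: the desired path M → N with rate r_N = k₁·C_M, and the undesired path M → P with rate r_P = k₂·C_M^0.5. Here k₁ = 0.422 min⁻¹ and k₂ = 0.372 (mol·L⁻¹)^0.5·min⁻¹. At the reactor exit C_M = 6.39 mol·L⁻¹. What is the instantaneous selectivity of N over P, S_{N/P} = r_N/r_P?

2.87

S_{N/P} = r_N/r_P = (k₁·C_M)/(k₂·C_M^0.5) = (k₁/k₂)·C_M^0.5.
= (0.422×6.390) / (0.372×6.390^0.5) = 2.697/0.9404 = 2.87.
Since the desired path is higher order in M, keeping C_M high (PFR or concentrated feed) favours N.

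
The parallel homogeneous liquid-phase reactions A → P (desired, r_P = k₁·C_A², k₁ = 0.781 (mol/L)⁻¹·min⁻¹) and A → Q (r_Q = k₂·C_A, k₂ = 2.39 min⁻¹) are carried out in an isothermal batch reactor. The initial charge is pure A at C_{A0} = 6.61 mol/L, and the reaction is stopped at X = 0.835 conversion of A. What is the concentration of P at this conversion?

C_A = C_{A0}(1−X) = 1.091 mol/L.
Along a PFR/batch, dC_Q/dC_A = −r_Q/(r_P+r_Q) = −k₂/(k₂+k₁·C_A).
Integrating from C_{A0} to C_A: C_Q = (2.39/0.781)·ln[(2.39+0.781·6.61)/(2.39+0.781·1.09)] = 3.060·ln(7.552/3.242) = 2.588 mol/L.
Then C_P = (C_{A0}−C_A) − C_Q = 5.519 − 2.588 = 2.931 mol/L.

2.93 mol/L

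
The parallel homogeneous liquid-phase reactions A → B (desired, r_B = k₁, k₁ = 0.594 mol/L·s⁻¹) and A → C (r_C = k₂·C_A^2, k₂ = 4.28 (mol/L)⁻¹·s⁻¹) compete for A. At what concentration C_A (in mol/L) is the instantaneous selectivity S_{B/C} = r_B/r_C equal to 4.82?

0.170 mol/L

S_{B/C} = (k₁/k₂)·C_A^-2 ⇒ C_A = (S·k₂/k₁)^(-0.5).
= (4.82×4.28/0.594)^(-0.5) = (34.73)^(-0.5) = 0.170 mol/L.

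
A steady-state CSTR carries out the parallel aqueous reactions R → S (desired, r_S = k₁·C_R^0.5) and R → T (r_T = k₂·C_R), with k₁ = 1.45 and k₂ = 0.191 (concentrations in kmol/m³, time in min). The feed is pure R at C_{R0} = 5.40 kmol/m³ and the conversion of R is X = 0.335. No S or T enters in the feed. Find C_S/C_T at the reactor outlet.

4.01

Exit C_R = C_{R0}(1−X) = 5.40×0.665 = 3.591 kmol/m³.
A CSTR operates uniformly at the exit composition, giving r_S = 2.748 and r_T = 0.6859 (each k·C_R^n at C_R = 3.591).
Overall selectivity = C_S/C_T = r_Sτ/(r_Tτ) = r_S/r_T = 4.01.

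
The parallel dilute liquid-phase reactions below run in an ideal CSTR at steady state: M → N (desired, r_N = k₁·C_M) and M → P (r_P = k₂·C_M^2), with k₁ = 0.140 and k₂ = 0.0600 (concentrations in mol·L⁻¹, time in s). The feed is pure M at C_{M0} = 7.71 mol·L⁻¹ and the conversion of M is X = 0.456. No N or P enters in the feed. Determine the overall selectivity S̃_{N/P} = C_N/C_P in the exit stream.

0.556

Exit C_M = C_{M0}(1−X) = 7.71×0.544 = 4.194 mol·L⁻¹.
A CSTR operates uniformly at the exit composition, giving r_N = 0.5872 and r_P = 1.055 (each k·C_M^n at C_M = 4.194).
Overall selectivity = C_N/C_P = r_Nτ/(r_Pτ) = r_N/r_P = 0.556.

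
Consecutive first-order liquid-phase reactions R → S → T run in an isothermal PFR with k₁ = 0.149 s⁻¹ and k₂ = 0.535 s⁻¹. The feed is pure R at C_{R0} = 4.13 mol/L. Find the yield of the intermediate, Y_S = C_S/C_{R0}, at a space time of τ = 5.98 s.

0.143

Solving the coupled first-order balances gives C_S(τ) = [k₁/(k₂−k₁)]·C_{R0}·(e^(−k₁τ) − e^(−k₂τ)).
e^(−k₁τ) = e^(−0.149×5.98) = e^(−0.8910) = 0.4102; e^(−k₂τ) = e^(−3.199) = 0.04079.
C_S = 0.149×4.13/(0.535−0.149) × (0.4102−0.04079) = 1.594×0.3694 = 0.5890 mol/L.
Y_S = C_S/C_{R0} = 0.5890/4.13 = 0.143.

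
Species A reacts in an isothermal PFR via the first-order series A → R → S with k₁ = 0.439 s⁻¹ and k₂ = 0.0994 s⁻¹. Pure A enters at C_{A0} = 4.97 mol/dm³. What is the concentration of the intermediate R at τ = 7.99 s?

The intermediate concentration in a first-order A→B→C sequence is C_R = k₁C_{A0}(e^(−k₁τ) − e^(−k₂τ))/(k₂−k₁).
e^(−k₁τ) = e^(−0.439×7.99) = e^(−3.508) = 0.02997; e^(−k₂τ) = e^(−0.7942) = 0.4519.
C_R = 0.439×4.97/(0.0994−0.439) × (0.02997−0.4519) = (-6.425)×(-0.4220) = 2.711 mol/dm³.

2.71 mol/dm³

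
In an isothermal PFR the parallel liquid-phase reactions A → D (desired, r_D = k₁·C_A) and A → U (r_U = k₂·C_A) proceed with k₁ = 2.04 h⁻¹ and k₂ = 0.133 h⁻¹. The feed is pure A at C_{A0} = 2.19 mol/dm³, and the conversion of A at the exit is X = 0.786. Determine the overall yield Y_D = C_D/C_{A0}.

C_A = C_{A0}(1−X) = 0.4687 mol/dm³.
Both paths are first order in A, so the instantaneous fraction to D is constant: dC_D/d(−C_A) = k₁/(k₁+k₂) = 0.9388.
C_D = 0.9388·(C_{A0}−C_A) = 0.9388×1.721 = 1.62 mol/dm³.
Y_D = C_D/C_{A0} = 1.616/2.19 = 0.738.

0.738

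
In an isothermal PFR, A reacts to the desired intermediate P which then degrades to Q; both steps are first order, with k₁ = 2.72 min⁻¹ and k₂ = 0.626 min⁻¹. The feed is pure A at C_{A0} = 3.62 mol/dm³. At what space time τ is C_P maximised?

0.702 min

The intermediate peaks when r₁ = r₂, i.e. k₁e^(−k₁τ) = k₂e^(−k₂τ), giving τ_opt = ln(k₂/k₁)/(k₂−k₁).
= ln(0.626/2.72)/(0.626−2.72) = ln(0.2301)/-2.094 = -1.469/-2.094 = 0.702 min.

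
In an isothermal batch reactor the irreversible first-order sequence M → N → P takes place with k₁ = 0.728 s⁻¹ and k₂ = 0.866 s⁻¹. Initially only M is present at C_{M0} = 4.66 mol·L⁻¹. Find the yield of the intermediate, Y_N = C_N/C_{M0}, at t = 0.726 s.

The intermediate concentration in a first-order A→B→C sequence is C_N = k₁C_{M0}(e^(−k₁t) − e^(−k₂t))/(k₂−k₁).
e^(−k₁t) = e^(−0.728×0.726) = e^(−0.5285) = 0.5895; e^(−k₂t) = e^(−0.6287) = 0.5333.
C_N = 0.728×4.66/(0.866−0.728) × (0.5895−0.5333) = 24.58×0.05620 = 1.381 mol·L⁻¹.
Y_N = C_N/C_{M0} = 1.381/4.66 = 0.296.

0.296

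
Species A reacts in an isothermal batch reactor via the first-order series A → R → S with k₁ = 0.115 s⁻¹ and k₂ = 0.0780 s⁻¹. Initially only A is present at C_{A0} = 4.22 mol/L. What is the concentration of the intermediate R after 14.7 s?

1.75 mol/L

Solving the coupled first-order balances gives C_R(t) = [k₁/(k₂−k₁)]·C_{A0}·(e^(−k₁t) − e^(−k₂t)).
e^(−k₁t) = e^(−0.115×14.7) = e^(−1.690) = 0.1844; e^(−k₂t) = e^(−1.147) = 0.3177.
C_R = 0.115×4.22/(0.0780−0.115) × (0.1844−0.3177) = (-13.12)×(-0.1333) = 1.748 mol/L.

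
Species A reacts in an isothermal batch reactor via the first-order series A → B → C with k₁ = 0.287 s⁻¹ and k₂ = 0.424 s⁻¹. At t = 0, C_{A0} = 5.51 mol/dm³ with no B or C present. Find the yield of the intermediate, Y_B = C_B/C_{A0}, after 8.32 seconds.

0.131

For first-order series with pure A initially, C_B(t) = k₁C_{A0}/(k₂−k₁)·(e^(−k₁t) − e^(−k₂t)).
e^(−k₁t) = e^(−0.287×8.32) = e^(−2.388) = 0.09183; e^(−k₂t) = e^(−3.528) = 0.02937.
C_B = 0.287×5.51/(0.424−0.287) × (0.09183−0.02937) = 11.54×0.06245 = 0.7209 mol/dm³.
Y_B = C_B/C_{A0} = 0.7209/5.51 = 0.131.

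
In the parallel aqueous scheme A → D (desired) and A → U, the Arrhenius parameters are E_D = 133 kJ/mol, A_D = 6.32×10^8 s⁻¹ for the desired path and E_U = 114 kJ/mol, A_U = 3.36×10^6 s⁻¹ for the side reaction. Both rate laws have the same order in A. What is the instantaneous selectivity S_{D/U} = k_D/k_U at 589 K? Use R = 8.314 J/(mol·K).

3.88

k_D/k_U = (A_D/A_U)·exp[−(E_D−E_U)/(RT)] = (A_D/A_U)·exp[(E_U−E_D)/(RT)].
(E_U−E_D)/(RT) = (114−133)×10³/(8.314×589) = -19000/4897 = -3.880.
k_D/k_U = (6.32×10^8/3.36×10^6)·exp(-3.880) = 188.1 × 0.02065 = 3.88.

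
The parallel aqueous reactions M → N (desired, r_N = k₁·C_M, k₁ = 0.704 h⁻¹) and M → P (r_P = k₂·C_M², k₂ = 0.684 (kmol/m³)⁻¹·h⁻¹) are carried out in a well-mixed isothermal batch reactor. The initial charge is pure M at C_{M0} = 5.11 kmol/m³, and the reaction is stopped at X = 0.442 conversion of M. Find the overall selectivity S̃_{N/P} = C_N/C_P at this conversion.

0.264

C_M = C_{M0}(1−X) = 2.851 kmol/m³.
Along a PFR/batch, dC_N/dC_M = −r_N/(r_N+r_P) = −k₁/(k₁+k₂·C_M).
Integrating from C_{M0} to C_M: C_N = (0.704/0.684)·ln[(0.704+0.684·5.11)/(0.704+0.684·2.85)] = 1.029·ln(4.199/2.654) = 0.4721 kmol/m³.
C_P = (C_{M0}−C_M)−C_N = 1.787 kmol/m³; S̃_{N/P} = 0.4721/1.787 = 0.264.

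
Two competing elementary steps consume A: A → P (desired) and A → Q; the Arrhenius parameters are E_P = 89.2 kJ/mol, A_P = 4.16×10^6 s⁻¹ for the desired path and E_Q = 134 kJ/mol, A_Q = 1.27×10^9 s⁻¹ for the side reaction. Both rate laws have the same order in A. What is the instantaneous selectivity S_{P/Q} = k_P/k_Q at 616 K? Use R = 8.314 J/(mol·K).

Since both paths have the same order in A, the concentration cancels and S_{P/Q} = k_P/k_Q = (A_P/A_Q)·exp[(E_Q−E_P)/(RT)].
(E_Q−E_P)/(RT) = (134−89.2)×10³/(8.314×616) = 44800/5121 = 8.748.
k_P/k_Q = (4.16×10^6/1.27×10^9)·exp(8.748) = 0.003276 × 6295 = 20.6.

20.6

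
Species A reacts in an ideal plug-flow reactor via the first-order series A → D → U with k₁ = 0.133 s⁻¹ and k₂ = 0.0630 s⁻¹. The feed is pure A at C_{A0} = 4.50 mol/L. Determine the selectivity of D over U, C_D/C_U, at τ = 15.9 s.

1.14

The intermediate concentration in a first-order A→B→C sequence is C_D = k₁C_{A0}(e^(−k₁τ) − e^(−k₂τ))/(k₂−k₁).
e^(−k₁τ) = e^(−0.133×15.9) = e^(−2.115) = 0.1207; e^(−k₂τ) = e^(−1.002) = 0.3673.
C_D = 0.133×4.50/(0.0630−0.133) × (0.1207−0.3673) = (-8.550)×(-0.2466) = 2.108 mol/L.
C_A = C_{A0}e^(−k₁τ) = 0.5430 mol/L, so C_U = C_{A0}−C_A−C_D = 1.849 mol/L; C_D/C_U = 1.14.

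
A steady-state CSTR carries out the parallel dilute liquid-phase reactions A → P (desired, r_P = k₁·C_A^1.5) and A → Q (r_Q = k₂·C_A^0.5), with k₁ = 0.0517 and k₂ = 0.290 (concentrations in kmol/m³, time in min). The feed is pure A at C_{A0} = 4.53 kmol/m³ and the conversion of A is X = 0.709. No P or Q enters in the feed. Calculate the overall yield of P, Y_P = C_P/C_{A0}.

Exit C_A = C_{A0}(1−X) = 4.53×0.291 = 1.318 kmol/m³.
Rates in a CSTR are evaluated at the outlet concentration: r_P = 0.0517×1.318^1.5 = 0.07825, r_Q = 0.290×1.318^0.5 = 0.3330.
Fraction of consumed A going to P: r_P/(r_P+r_Q) = 0.1903.
C_P = 0.1903·C_{A0}·X = 0.1903×4.53×0.709 = 0.611 kmol/m³; Y_P = C_P/C_{A0} = 0.135.

0.135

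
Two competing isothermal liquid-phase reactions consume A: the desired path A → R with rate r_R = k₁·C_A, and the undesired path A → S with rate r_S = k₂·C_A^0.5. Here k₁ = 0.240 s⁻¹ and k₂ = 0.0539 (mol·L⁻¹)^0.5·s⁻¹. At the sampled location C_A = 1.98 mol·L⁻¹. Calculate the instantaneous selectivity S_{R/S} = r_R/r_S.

6.27

S_{R/S} = r_R/r_S = (k₁·C_A)/(k₂·C_A^0.5) = (k₁/k₂)·C_A^0.5.
= (0.240×1.980) / (0.0539×1.980^0.5) = 0.4752/0.07584 = 6.27.
Since the desired path is higher order in A, keeping C_A high (PFR or concentrated feed) favours R.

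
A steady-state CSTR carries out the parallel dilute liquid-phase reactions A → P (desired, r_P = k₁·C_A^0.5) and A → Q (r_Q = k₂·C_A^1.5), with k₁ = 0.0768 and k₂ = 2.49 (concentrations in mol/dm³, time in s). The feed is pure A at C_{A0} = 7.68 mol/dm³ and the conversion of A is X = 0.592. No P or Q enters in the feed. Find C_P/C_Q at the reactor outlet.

Exit C_A = C_{A0}(1−X) = 7.68×0.408 = 3.133 mol/dm³.
A CSTR operates uniformly at the exit composition, giving r_P = 0.1359 and r_Q = 13.81 (each k·C_A^n at C_A = 3.133).
Overall selectivity = C_P/C_Q = r_Pτ/(r_Qτ) = r_P/r_Q = 0.00984.

0.00984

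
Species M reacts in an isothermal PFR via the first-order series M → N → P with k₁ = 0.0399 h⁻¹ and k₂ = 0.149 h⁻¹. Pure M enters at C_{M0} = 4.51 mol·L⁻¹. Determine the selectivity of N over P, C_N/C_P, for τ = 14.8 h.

0.572

The intermediate concentration in a first-order A→B→C sequence is C_N = k₁C_{M0}(e^(−k₁τ) − e^(−k₂τ))/(k₂−k₁).
e^(−k₁τ) = e^(−0.0399×14.8) = e^(−0.5905) = 0.5540; e^(−k₂τ) = e^(−2.205) = 0.1102.
C_N = 0.0399×4.51/(0.149−0.0399) × (0.5540−0.1102) = 1.649×0.4438 = 0.7320 mol·L⁻¹.
C_M = C_{M0}e^(−k₁τ) = 2.499 mol·L⁻¹, so C_P = C_{M0}−C_M−C_N = 1.279 mol·L⁻¹; C_N/C_P = 0.572.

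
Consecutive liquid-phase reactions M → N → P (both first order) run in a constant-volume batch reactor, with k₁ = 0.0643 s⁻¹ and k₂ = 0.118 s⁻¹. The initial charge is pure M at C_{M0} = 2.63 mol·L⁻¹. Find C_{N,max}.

For a first-order series the maximum intermediate yield is C_{N,max}/C_{M0} = (k₁/k₂)^[k₂/(k₂−k₁)].
= (0.0643/0.118)^(0.118/(0.118−0.0643)) = (0.5449)^(2.197) = 0.2634.
C_{N,max} = 0.2634×2.63 = 0.693 mol·L⁻¹.

0.693 mol·L⁻¹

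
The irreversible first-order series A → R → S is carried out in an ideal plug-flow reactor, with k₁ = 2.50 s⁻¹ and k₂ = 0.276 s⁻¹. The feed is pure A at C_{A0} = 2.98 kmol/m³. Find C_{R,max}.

At the optimum, C_{R,max}/C_{A0} = (k₁/k₂)^[k₂/(k₂−k₁)].
= (2.50/0.276)^(0.276/(0.276−2.50)) = (9.058)^(-0.1241) = 0.7607.
C_{R,max} = 0.7607×2.98 = 2.27 kmol/m³.

2.27 kmol/m³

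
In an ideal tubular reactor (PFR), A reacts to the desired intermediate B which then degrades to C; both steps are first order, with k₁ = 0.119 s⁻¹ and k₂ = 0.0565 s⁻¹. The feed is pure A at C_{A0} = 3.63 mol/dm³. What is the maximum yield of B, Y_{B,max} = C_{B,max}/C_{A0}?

0.510

At the optimum, C_{B,max}/C_{A0} = (k₁/k₂)^[k₂/(k₂−k₁)].
= (0.119/0.0565)^(0.0565/(0.0565−0.119)) = (2.106)^(-0.9040) = 0.5100.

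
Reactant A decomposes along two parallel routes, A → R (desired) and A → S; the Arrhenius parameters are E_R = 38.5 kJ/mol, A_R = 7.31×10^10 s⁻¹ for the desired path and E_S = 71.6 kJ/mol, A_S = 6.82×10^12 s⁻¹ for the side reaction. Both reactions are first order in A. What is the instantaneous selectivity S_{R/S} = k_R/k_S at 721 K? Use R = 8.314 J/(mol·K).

2.68

With equal orders, S_{R/S} = k_R/k_S = (A_R/A_S)·exp[(E_S−E_R)/(RT)].
(E_S−E_R)/(RT) = (71.6−38.5)×10³/(8.314×721) = 33100/5994 = 5.522.
k_R/k_S = (7.31×10^10/6.82×10^12)·exp(5.522) = 0.01072 × 250.1 = 2.68.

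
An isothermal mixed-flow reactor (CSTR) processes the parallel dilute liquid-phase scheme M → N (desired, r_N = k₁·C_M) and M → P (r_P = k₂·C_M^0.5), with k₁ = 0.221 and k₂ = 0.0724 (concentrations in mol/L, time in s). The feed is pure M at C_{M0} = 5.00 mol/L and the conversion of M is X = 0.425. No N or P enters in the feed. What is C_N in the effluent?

Exit C_M = C_{M0}(1−X) = 5.00×0.575 = 2.875 mol/L.
In a CSTR the entire volume is at exit conditions, so r_N = 0.221×2.875 = 0.6354 and r_P = 0.0724×2.875^0.5 = 0.1228.
Fraction of consumed M going to N: r_N/(r_N+r_P) = 0.8381.
C_N = 0.8381·C_{M0}·X = 0.8381×5.00×0.425 = 1.78 mol/L.

1.78 mol/L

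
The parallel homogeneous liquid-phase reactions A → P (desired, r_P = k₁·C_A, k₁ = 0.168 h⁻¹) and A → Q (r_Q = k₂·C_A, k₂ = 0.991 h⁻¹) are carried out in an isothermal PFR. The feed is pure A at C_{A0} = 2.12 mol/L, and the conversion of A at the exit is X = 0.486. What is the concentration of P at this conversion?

0.149 mol/L

C_A = C_{A0}(1−X) = 1.090 mol/L.
Both paths are first order in A, so the instantaneous fraction to P is constant: dC_P/d(−C_A) = k₁/(k₁+k₂) = 0.1450.
C_P = 0.1450·(C_{A0}−C_A) = 0.1450×1.030 = 0.149 mol/L.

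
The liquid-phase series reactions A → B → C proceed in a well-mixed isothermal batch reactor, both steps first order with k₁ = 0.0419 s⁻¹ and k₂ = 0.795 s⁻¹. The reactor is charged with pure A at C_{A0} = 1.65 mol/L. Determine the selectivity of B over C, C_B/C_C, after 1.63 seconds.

1.25

For first-order series with pure A initially, C_B(t) = k₁C_{A0}/(k₂−k₁)·(e^(−k₁t) − e^(−k₂t)).
e^(−k₁t) = e^(−0.0419×1.63) = e^(−0.06830) = 0.9340; e^(−k₂t) = e^(−1.296) = 0.2737.
C_B = 0.0419×1.65/(0.795−0.0419) × (0.9340−0.2737) = 0.09180×0.6603 = 0.06062 mol/L.
C_A = C_{A0}e^(−k₁t) = 1.541 mol/L, so C_C = C_{A0}−C_A−C_B = 0.04831 mol/L; C_B/C_C = 1.25.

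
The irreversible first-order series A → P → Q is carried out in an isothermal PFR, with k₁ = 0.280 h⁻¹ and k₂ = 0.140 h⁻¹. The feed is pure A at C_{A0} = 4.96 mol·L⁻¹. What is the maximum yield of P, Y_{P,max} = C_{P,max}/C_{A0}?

0.500

At the optimum, C_{P,max}/C_{A0} = (k₁/k₂)^[k₂/(k₂−k₁)].
= (0.280/0.140)^(0.140/(0.140−0.280)) = (2.000)^(-1.000) = 0.5000.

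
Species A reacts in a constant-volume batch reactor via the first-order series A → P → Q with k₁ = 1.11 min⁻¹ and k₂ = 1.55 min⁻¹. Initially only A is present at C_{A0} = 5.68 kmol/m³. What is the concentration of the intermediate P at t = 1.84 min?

For first-order series with pure A initially, C_P(t) = k₁C_{A0}/(k₂−k₁)·(e^(−k₁t) − e^(−k₂t)).
e^(−k₁t) = e^(−1.11×1.84) = e^(−2.042) = 0.1297; e^(−k₂t) = e^(−2.852) = 0.05773.
C_P = 1.11×5.68/(1.55−1.11) × (0.1297−0.05773) = 14.33×0.07199 = 1.032 kmol/m³.

1.03 kmol/m³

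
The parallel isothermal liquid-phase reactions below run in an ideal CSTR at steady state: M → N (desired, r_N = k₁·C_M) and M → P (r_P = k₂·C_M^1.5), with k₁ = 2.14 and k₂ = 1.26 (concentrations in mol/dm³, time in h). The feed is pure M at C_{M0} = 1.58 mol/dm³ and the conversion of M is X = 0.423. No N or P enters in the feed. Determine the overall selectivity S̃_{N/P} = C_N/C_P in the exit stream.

Exit C_M = C_{M0}(1−X) = 1.58×0.577 = 0.9117 mol/dm³.
A CSTR operates uniformly at the exit composition, giving r_N = 1.951 and r_P = 1.097 (each k·C_M^n at C_M = 0.9117).
Overall selectivity = C_N/C_P = r_Nτ/(r_Pτ) = r_N/r_P = 1.78.

1.78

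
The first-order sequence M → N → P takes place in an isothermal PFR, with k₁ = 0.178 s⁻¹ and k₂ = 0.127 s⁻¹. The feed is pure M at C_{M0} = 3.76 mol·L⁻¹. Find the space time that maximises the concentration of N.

The intermediate peaks when r₁ = r₂, i.e. k₁e^(−k₁τ) = k₂e^(−k₂τ), giving τ_opt = ln(k₂/k₁)/(k₂−k₁).
= ln(0.127/0.178)/(0.127−0.178) = ln(0.7135)/-0.05100 = -0.3376/-0.05100 = 6.62 s.

6.62 s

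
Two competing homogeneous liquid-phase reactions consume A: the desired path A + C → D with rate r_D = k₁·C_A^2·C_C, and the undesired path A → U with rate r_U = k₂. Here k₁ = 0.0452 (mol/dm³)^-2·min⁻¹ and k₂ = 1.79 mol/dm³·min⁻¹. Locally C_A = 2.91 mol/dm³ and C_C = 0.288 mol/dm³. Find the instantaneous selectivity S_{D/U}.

S_{D/U} = r_D/r_U = (k₁·C_A^2·C_C)/(k₂) = (k₁/k₂)·C_A^2·C_C.
= (0.0452×2.910^2×0.2880) / (1.79) = 0.1102/1.790 = 0.0616.

0.0616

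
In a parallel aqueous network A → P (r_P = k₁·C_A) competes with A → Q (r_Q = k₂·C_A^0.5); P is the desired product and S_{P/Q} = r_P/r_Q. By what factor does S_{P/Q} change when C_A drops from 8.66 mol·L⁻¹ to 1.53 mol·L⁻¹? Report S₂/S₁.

0.420

S_{P/Q} = (k₁/k₂)·C_A^0.5, so S₂/S₁ = (C_{A,2}/C_{A,1})^0.5.
= (1.53/8.66)^0.5 = (0.1767)^0.5 = 0.420.
Selectivity toward P falls as C_A falls — high-concentration operation is favoured.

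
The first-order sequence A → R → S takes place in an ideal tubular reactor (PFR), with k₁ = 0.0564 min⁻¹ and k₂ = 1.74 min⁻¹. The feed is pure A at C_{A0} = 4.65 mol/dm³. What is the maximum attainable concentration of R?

Evaluating C_R at τ_opt = ln(k₂/k₁)/(k₂−k₁) gives C_{R,max}/C_{A0} = (k₁/k₂)^[k₂/(k₂−k₁)].
= (0.0564/1.74)^(1.74/(1.74−0.0564)) = (0.03241)^(1.033) = 0.02890.
C_{R,max} = 0.02890×4.65 = 0.134 mol/dm³.

0.134 mol/dm³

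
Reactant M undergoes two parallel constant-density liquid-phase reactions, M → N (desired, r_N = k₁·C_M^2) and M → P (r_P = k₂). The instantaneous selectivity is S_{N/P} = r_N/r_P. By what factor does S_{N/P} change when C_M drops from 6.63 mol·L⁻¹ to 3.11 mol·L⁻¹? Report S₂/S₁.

S_{N/P} = (k₁/k₂)·C_M^2, so S₂/S₁ = (C_{M,2}/C_{M,1})^2.
= (3.11/6.63)^2 = (0.4691)^2 = 0.220.
Selectivity toward N falls as C_M falls — high-concentration operation is favoured.

0.220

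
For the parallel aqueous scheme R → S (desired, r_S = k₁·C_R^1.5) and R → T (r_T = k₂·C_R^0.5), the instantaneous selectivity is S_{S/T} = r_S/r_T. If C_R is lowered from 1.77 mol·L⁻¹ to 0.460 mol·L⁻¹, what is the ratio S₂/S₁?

S_{S/T} = (k₁/k₂)·C_R, so S₂/S₁ = (C_{R,2}/C_{R,1}).
= 0.460/1.77 = 0.260.

0.260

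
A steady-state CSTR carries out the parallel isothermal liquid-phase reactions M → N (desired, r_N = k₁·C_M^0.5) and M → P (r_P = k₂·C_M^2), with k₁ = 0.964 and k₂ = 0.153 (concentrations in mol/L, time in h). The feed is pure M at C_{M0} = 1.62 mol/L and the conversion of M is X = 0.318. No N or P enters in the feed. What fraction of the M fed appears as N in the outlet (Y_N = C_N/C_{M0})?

0.269

Exit C_M = C_{M0}(1−X) = 1.62×0.682 = 1.105 mol/L.
A CSTR operates uniformly at the exit composition, giving r_N = 1.013 and r_P = 0.1868 (each k·C_M^n at C_M = 1.105).
Fraction of consumed M going to N: r_N/(r_N+r_P) = 0.8444.
C_N = 0.8444·C_{M0}·X = 0.8444×1.62×0.318 = 0.435 mol/L; Y_N = C_N/C_{M0} = 0.269.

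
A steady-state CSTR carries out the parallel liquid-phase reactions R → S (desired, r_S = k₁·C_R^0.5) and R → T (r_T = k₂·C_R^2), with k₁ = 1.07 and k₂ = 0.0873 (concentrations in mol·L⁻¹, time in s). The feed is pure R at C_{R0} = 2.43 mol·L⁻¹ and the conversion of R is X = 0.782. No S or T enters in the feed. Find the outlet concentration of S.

1.84 mol·L⁻¹

Exit C_R = C_{R0}(1−X) = 2.43×0.218 = 0.5297 mol·L⁻¹.
In a CSTR the entire volume is at exit conditions, so r_S = 1.07×0.5297^0.5 = 0.7788 and r_T = 0.0873×0.5297^2 = 0.02450.
Fraction of consumed R going to S: r_S/(r_S+r_T) = 0.9695.
C_S = 0.9695·C_{R0}·X = 0.9695×2.43×0.782 = 1.84 mol·L⁻¹.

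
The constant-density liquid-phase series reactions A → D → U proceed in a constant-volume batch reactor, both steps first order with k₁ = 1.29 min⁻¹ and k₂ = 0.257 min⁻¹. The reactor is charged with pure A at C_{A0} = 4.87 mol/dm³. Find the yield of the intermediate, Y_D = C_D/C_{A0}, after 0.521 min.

0.455

The intermediate concentration in a first-order A→B→C sequence is C_D = k₁C_{A0}(e^(−k₁t) − e^(−k₂t))/(k₂−k₁).
e^(−k₁t) = e^(−1.29×0.521) = e^(−0.6721) = 0.5106; e^(−k₂t) = e^(−0.1339) = 0.8747.
C_D = 1.29×4.87/(0.257−1.29) × (0.5106−0.8747) = (-6.082)×(-0.3640) = 2.214 mol/dm³.
Y_D = C_D/C_{A0} = 2.214/4.87 = 0.455.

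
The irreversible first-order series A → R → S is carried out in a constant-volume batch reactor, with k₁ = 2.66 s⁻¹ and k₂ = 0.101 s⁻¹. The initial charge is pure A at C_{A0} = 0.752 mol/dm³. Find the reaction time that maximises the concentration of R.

1.28 s

For first-order series the maximum of C_R occurs at t_opt = ln(k₂/k₁)/(k₂−k₁).
= ln(0.101/2.66)/(0.101−2.66) = ln(0.03797)/-2.559 = -3.271/-2.559 = 1.28 s.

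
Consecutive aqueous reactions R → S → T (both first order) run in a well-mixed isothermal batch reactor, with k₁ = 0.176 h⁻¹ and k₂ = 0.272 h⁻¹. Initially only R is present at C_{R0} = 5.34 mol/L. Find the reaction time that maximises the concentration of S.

The intermediate peaks when r₁ = r₂, i.e. k₁e^(−k₁t) = k₂e^(−k₂t), giving t_opt = ln(k₂/k₁)/(k₂−k₁).
= ln(0.272/0.176)/(0.272−0.176) = ln(1.545)/0.09600 = 0.4353/0.09600 = 4.53 h.

4.53 h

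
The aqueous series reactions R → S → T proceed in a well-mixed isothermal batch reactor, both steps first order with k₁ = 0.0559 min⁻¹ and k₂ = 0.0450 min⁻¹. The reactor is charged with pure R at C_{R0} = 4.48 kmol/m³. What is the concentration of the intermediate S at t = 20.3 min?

1.83 kmol/m³

The intermediate concentration in a first-order A→B→C sequence is C_S = k₁C_{R0}(e^(−k₁t) − e^(−k₂t))/(k₂−k₁).
e^(−k₁t) = e^(−0.0559×20.3) = e^(−1.135) = 0.3215; e^(−k₂t) = e^(−0.9135) = 0.4011.
C_S = 0.0559×4.48/(0.0450−0.0559) × (0.3215−0.4011) = (-22.98)×(-0.07962) = 1.829 kmol/m³.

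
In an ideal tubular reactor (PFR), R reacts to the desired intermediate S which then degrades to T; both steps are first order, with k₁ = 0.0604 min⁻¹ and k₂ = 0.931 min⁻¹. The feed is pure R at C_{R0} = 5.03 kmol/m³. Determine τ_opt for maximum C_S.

3.14 min

Setting dC_S/dτ = 0 gives τ_opt = ln(k₂/k₁)/(k₂−k₁).
= ln(0.931/0.0604)/(0.931−0.0604) = ln(15.41)/0.8706 = 2.735/0.8706 = 3.14 min.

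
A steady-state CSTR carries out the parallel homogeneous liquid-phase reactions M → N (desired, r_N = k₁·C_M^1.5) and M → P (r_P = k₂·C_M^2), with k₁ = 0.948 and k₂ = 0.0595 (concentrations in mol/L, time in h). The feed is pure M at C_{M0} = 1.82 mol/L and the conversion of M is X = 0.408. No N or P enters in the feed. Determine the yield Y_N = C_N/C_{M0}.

Exit C_M = C_{M0}(1−X) = 1.82×0.592 = 1.077 mol/L.
In a CSTR the entire volume is at exit conditions, so r_N = 0.948×1.077^1.5 = 1.060 and r_P = 0.0595×1.077^2 = 0.06907.
Fraction of consumed M going to N: r_N/(r_N+r_P) = 0.9388.
C_N = 0.9388·C_{M0}·X = 0.9388×1.82×0.408 = 0.697 mol/L; Y_N = C_N/C_{M0} = 0.383.

0.383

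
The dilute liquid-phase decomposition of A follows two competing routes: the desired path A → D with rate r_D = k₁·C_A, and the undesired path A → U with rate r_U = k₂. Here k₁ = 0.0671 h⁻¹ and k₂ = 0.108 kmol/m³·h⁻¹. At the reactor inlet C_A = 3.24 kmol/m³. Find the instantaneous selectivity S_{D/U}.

S_{D/U} = r_D/r_U = (k₁·C_A)/(k₂) = (k₁/k₂)·C_A.
= (0.0671×3.240) / (0.108) = 0.2174/0.1080 = 2.01.
Since the desired path is higher order in A, keeping C_A high (PFR or concentrated feed) favours D.

2.01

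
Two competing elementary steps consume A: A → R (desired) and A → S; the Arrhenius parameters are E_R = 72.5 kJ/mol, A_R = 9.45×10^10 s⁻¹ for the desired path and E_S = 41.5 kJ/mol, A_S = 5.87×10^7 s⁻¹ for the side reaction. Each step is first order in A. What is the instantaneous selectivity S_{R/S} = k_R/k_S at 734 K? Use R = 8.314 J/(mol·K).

Since both paths have the same order in A, the concentration cancels and S_{R/S} = k_R/k_S = (A_R/A_S)·exp[(E_S−E_R)/(RT)].
(E_S−E_R)/(RT) = (41.5−72.5)×10³/(8.314×734) = -31000/6102 = -5.080.
k_R/k_S = (9.45×10^10/5.87×10^7)·exp(-5.080) = 1610 × 0.006220 = 10.0.

10.0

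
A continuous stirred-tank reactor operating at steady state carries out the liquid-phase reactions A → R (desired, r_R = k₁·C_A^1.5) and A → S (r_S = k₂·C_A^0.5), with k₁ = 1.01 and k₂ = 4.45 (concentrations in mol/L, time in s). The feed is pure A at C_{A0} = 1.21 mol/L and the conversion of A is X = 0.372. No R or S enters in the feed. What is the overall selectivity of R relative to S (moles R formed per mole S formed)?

Exit C_A = C_{A0}(1−X) = 1.21×0.628 = 0.7599 mol/L.
Rates in a CSTR are evaluated at the outlet concentration: r_R = 1.01×0.7599^1.5 = 0.6690, r_S = 4.45×0.7599^0.5 = 3.879.
Overall selectivity = C_R/C_S = r_Rτ/(r_Sτ) = r_R/r_S = 0.172.

0.172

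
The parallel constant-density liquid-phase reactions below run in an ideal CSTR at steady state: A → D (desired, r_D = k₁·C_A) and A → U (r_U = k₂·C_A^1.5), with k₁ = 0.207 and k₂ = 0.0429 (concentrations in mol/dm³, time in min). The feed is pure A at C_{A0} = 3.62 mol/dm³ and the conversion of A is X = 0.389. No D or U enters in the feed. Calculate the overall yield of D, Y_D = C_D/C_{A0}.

Exit C_A = C_{A0}(1−X) = 3.62×0.611 = 2.212 mol/dm³.
A CSTR operates uniformly at the exit composition, giving r_D = 0.4578 and r_U = 0.1411 (each k·C_A^n at C_A = 2.212).
Fraction of consumed A going to D: r_D/(r_D+r_U) = 0.7644.
C_D = 0.7644·C_{A0}·X = 0.7644×3.62×0.389 = 1.08 mol/dm³; Y_D = C_D/C_{A0} = 0.297.

0.297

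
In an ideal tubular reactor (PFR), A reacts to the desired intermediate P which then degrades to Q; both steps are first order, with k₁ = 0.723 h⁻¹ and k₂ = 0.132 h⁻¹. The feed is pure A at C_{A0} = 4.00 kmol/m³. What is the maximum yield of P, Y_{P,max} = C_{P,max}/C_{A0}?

0.684

Evaluating C_P at τ_opt = ln(k₂/k₁)/(k₂−k₁) gives C_{P,max}/C_{A0} = (k₁/k₂)^[k₂/(k₂−k₁)].
= (0.723/0.132)^(0.132/(0.132−0.723)) = (5.477)^(-0.2234) = 0.6840.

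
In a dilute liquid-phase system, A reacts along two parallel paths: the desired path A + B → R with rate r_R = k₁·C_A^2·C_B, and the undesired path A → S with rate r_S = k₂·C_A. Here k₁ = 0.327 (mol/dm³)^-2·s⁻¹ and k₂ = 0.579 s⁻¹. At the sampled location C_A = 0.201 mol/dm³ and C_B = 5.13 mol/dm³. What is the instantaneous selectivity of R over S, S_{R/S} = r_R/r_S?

S_{R/S} = r_R/r_S = (k₁·C_A^2·C_B)/(k₂·C_A) = (k₁/k₂)·C_A·C_B.
= (0.327×0.2010^2×5.130) / (0.579×0.2010) = 0.06777/0.1164 = 0.582.
Since the desired path is higher order in A, keeping C_A high (PFR or concentrated feed) favours R.

0.582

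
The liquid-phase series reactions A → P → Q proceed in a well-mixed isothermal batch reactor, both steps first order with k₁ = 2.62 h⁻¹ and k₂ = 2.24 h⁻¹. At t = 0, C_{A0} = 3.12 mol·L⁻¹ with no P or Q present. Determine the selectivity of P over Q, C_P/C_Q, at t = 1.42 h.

0.140

Solving the coupled first-order balances gives C_P(t) = [k₁/(k₂−k₁)]·C_{A0}·(e^(−k₁t) − e^(−k₂t)).
e^(−k₁t) = e^(−2.62×1.42) = e^(−3.720) = 0.02422; e^(−k₂t) = e^(−3.181) = 0.04155.
C_P = 2.62×3.12/(2.24−2.62) × (0.02422−0.04155) = (-21.51)×(-0.01733) = 0.3728 mol·L⁻¹.
C_A = C_{A0}e^(−k₁t) = 0.07558 mol·L⁻¹, so C_Q = C_{A0}−C_A−C_P = 2.672 mol·L⁻¹; C_P/C_Q = 0.140.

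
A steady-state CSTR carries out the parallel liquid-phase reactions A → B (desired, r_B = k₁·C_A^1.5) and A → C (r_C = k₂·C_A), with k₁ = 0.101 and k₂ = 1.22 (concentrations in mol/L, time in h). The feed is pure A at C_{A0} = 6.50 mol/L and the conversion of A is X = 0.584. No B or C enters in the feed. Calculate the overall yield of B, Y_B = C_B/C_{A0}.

0.0700

Exit C_A = C_{A0}(1−X) = 6.50×0.416 = 2.704 mol/L.
Rates in a CSTR are evaluated at the outlet concentration: r_B = 0.101×2.704^1.5 = 0.4491, r_C = 1.22×2.704 = 3.299.
Fraction of consumed A going to B: r_B/(r_B+r_C) = 0.1198.
C_B = 0.1198·C_{A0}·X = 0.1198×6.50×0.584 = 0.455 mol/L; Y_B = C_B/C_{A0} = 0.0700.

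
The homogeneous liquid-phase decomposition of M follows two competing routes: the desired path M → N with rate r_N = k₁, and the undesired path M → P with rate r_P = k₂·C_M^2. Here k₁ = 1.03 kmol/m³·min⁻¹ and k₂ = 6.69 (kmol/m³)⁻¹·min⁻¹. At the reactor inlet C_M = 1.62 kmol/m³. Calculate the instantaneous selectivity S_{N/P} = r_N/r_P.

0.0587

S_{N/P} = r_N/r_P = (k₁)/(k₂·C_M^2) = (k₁/k₂)·C_M^-2.
= (1.03) / (6.69×1.620^2) = 1.030/17.56 = 0.0587.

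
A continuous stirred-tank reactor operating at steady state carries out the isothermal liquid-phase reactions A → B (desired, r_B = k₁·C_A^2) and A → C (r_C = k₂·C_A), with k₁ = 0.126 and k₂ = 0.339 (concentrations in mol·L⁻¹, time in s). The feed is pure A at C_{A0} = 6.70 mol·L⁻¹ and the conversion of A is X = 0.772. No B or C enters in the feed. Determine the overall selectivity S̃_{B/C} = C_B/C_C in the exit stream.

Exit C_A = C_{A0}(1−X) = 6.70×0.228 = 1.528 mol·L⁻¹.
A CSTR operates uniformly at the exit composition, giving r_B = 0.2940 and r_C = 0.5179 (each k·C_A^n at C_A = 1.528).
Overall selectivity = C_B/C_C = r_Bτ/(r_Cτ) = r_B/r_C = 0.568.

0.568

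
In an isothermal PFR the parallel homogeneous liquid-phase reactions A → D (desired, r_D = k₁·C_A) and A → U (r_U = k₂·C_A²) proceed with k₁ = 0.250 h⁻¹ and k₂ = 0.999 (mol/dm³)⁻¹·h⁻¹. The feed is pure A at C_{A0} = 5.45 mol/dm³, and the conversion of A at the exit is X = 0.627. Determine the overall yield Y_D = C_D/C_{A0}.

0.0420

C_A = C_{A0}(1−X) = 2.033 mol/dm³.
Along a PFR/batch, dC_D/dC_A = −r_D/(r_D+r_U) = −k₁/(k₁+k₂·C_A).
Integrating from C_{A0} to C_A: C_D = (0.250/0.999)·ln[(0.250+0.999·5.45)/(0.250+0.999·2.03)] = 0.2503·ln(5.695/2.281) = 0.2290 mol/dm³.
Y_D = C_D/C_{A0} = 0.2290/5.45 = 0.0420.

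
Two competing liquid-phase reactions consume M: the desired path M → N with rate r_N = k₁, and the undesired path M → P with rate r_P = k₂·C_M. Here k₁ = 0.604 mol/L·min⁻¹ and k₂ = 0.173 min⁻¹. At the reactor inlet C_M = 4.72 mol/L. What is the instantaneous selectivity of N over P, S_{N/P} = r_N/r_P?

S_{N/P} = r_N/r_P = (k₁)/(k₂·C_M) = (k₁/k₂)·C_M⁻¹.
= (0.604) / (0.173×4.720) = 0.6040/0.8166 = 0.740.

0.740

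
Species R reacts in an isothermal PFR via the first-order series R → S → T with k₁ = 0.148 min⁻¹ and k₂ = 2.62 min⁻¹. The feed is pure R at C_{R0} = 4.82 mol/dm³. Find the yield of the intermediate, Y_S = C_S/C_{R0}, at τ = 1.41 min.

The intermediate concentration in a first-order A→B→C sequence is C_S = k₁C_{R0}(e^(−k₁τ) − e^(−k₂τ))/(k₂−k₁).
e^(−k₁τ) = e^(−0.148×1.41) = e^(−0.2087) = 0.8117; e^(−k₂τ) = e^(−3.694) = 0.02487.
C_S = 0.148×4.82/(2.62−0.148) × (0.8117−0.02487) = 0.2886×0.7868 = 0.2270 mol/dm³.
Y_S = C_S/C_{R0} = 0.2270/4.82 = 0.0471.

0.0471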